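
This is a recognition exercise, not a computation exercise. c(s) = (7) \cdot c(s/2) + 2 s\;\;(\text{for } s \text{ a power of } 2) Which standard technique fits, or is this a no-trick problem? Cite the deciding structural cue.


Verdict: the master substitution — the argument shrinks by the factor 2, so measure the index on a logarithmic scale and the recursion becomes a shift.


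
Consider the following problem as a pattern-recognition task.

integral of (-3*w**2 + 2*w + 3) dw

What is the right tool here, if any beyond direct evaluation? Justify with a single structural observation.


Diagnosis: no special technique — a term-by-term power-rule job in w; no substitution or rearrangement earns its keep here.


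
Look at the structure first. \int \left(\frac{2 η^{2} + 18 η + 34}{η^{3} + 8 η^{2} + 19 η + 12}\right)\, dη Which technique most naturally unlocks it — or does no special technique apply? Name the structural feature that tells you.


Technique: partial fractions — a proper rational integrand whose denominator splits into simpler factors — decompose into partial fractions first.


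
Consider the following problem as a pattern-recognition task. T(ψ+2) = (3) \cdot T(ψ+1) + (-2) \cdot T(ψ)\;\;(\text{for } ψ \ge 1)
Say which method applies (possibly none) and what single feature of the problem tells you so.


Method: the characteristic-root method — every coefficient is a fixed number and the forcing is zero — substitute r^ψ and read off the root equation.


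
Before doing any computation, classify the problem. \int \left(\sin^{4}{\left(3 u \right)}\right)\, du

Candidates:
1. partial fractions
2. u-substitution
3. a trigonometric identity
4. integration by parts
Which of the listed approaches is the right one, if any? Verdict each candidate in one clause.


Method: a trigonometric identity — the even exponent on \sin^{4}{\left(3 u \right)} signals one move: rewrite via cos of the doubled angle.
- partial fractions — the expression is not a ratio of polynomials that decomposes further.
- u-substitution: no subexpression of the integrand serves as a whole-integral substitution inner — individual terms may offer their own, but none carries its derivative as a factor of the full integrand; a working change of variable would have to be constructed from outside the expression.
- a trigonometric identity: applicable, and directly so.
- integration by parts — not the natural route: no polynomial-kernel product appears — a recursive parts reduction of the trigonometric product exists, but the identity rewrite is direct.


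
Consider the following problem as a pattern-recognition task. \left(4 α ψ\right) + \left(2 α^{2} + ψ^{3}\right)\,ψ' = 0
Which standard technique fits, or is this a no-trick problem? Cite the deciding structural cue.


Method: the exact-equation method — the mixed-partials test passes for 4 α ψ and 2 α^{2} + ψ^{3}, so a potential function exists as presented.


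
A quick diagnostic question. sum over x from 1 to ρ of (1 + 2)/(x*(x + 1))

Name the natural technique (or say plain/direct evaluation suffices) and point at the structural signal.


Best approach: telescoping — (1 + 2)/(x*(x + 1)) decomposes into shift-paired simple fractions; the series telescopes to finitely many boundary pieces.


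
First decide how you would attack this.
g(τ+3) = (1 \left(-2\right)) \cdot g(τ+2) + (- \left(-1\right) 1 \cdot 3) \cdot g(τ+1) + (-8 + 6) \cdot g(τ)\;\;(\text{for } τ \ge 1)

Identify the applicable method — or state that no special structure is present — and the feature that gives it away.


Method: the characteristic-root method — this is the constant-coefficient homogeneous case — the whole solution in τ reduces to a polynomial's roots.


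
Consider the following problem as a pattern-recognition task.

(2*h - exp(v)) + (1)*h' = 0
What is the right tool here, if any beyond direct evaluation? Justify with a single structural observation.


Best approach: a linear integrating factor — h enters only linearly with coefficient 2; multiply by exp of the integral of 2 and the left side becomes one derivative.


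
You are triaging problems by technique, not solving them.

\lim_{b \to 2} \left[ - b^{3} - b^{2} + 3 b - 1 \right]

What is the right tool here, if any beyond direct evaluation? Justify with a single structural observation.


Best approach: no special technique — the function is continuous at 2; evaluation is itself the limit, no machinery required.


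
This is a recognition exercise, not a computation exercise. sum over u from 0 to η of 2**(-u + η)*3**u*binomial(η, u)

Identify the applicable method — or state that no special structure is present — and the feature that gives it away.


Verdict: the binomial theorem — the summand is term u of a binomial expansion in 3 and 2; the whole sum is a single power.


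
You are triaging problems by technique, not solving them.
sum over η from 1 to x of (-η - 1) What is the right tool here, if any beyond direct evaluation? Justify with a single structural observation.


Best approach: no special technique — with only polynomial terms in η present, the classical sum-of-powers identities are all you need.


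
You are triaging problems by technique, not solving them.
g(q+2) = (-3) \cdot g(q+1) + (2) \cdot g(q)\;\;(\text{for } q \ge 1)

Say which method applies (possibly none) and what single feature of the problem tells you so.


Diagnosis: the characteristic-root method — no index-dependence in the weights and nothing inhomogeneous: classic characteristic-equation setup.


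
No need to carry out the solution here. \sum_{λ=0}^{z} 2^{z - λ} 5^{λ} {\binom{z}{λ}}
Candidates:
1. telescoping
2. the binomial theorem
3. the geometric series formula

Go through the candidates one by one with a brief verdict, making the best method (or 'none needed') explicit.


Diagnosis: the binomial theorem — the binomial coefficients weight matched powers of 5 and 2, which is exactly the expansion of a binomial power.
- telescoping: writing out consecutive terms as given produces no pairwise cancellation.
- the binomial theorem: yes, a natural case for it.
- the geometric series formula: dividing successive terms gives an index-dependent quantity, not a constant.


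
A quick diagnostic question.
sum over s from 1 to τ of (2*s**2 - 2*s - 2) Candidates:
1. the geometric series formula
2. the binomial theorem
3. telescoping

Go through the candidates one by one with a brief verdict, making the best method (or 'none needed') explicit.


Verdict: no special technique — no ratio, no shift structure, no binomial pattern: sum the constant-multiple powers of s with known formulas.
- the geometric series formula — the ratio of consecutive terms depends on the index.
- the binomial theorem: the summand does not match any term pattern of an expanded binomial power.
- telescoping — computed from the summand as displayed, the partial sums build up without the pairwise collapse telescoping exploits.


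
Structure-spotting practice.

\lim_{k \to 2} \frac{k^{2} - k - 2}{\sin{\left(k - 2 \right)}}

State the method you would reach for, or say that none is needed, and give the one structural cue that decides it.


Diagnosis: l'Hôpital's rule (0/0) — both numerator and denominator vanish at 2: the genuine 0/0 indeterminate that l'Hôpital exists for. Known elementary limits would finish this too — the rule just bypasses the case analysis.


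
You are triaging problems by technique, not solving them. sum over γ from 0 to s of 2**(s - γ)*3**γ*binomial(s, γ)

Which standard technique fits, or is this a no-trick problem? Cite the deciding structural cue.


Method: the binomial theorem — binomial coefficients against complementary powers of 3 and 2: recognize the binomial expansion and resum.


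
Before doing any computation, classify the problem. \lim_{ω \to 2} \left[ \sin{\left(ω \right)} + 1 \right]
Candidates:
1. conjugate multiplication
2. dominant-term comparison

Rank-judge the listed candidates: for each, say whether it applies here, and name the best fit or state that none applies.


Verdict: no special technique — no zero denominators, no indeterminate clash at 2 — substitute and read off the value.
- conjugate multiplication — there are no radicals in tension whose conjugate would simplify matters.
- dominant-term comparison — no dominant power emerges to decide the limit by degree comparison.


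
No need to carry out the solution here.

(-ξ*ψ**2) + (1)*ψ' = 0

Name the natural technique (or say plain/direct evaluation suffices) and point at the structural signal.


Method: separation of variables — all dependence on the two variables factors apart, the defining separable shape.


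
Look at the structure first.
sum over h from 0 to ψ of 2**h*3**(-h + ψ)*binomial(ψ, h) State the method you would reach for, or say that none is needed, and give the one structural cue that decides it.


Method: the binomial theorem — terms weighting binomial(ψ, h) against matched powers of 2 and 3 reassemble into (2 + 3)^ψ by the binomial theorem.


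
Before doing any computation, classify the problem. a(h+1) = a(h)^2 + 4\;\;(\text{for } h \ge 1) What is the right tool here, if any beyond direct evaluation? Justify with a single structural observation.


Technique: no special technique — the update rule curves (it is not linear in the unknown sequence), so no superposition-based closed form attaches — iterate or study it directly.


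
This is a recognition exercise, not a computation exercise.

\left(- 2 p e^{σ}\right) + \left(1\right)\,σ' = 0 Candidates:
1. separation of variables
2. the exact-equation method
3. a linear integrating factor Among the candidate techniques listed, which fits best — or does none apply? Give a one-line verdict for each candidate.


Technique: separation of variables — solved for the derivative, the right side splits multiplicatively into a function of each variable alone — divide and integrate each side.
- separation of variables — yes — fits the structure here.
- the exact-equation method: the mixed-partials test fails on this split — it is not an exact differential as presented.
- a linear integrating factor — the unknown enters nonlinearly (through a power, a denominator, or a transcendental function), which the linear integrating-factor recipe cannot absorb as-is — any repair would come from a preliminary substitution, not the factor.


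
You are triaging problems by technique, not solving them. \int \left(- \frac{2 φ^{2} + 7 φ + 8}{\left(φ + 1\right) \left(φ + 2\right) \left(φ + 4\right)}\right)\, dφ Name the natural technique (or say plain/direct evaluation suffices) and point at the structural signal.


Diagnosis: partial fractions — a proper rational integrand whose denominator splits into simpler factors — decompose into partial fractions first.


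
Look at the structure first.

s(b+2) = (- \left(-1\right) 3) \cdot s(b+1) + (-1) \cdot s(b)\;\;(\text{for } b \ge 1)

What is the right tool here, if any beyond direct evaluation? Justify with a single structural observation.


Verdict: the characteristic-root method — this is the constant-coefficient homogeneous case — the whole solution in b reduces to a polynomial's roots.


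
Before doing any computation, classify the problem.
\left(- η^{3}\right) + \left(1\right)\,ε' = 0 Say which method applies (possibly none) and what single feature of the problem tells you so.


Diagnosis: no special technique — solved for the derivative, no ε appears — this is antidifferentiation in η wearing ODE clothing.


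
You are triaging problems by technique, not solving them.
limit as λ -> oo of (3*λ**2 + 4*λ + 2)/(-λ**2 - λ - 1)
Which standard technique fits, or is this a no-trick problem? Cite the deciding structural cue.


Diagnosis: dominant-term comparison — divide by the highest power of λ present: lower-order terms vanish and the dominant ratio remains. Viewed as a single quotient this is an ∞/∞ form — an at-infinity application of l'Hôpital's rule would also resolve it; comparing leading growth reads the answer without differentiating.


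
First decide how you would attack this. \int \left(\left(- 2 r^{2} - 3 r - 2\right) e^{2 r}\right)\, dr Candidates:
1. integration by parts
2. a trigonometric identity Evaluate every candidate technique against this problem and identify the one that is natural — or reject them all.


Technique: integration by parts — differentiate - 2 r^{2} - 3 r - 2, integrate e^{2 r}: each pass lowers the polynomial degree, so parts terminates.
- integration by parts: applicable, and directly so.
- a trigonometric identity — no sine or cosine appears, so there is nothing for a trigonometric identity to act on.


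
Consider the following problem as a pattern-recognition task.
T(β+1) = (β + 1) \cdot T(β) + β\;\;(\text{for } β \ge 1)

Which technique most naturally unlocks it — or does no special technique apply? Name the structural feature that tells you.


Verdict: a summation factor — an index-dependent multiplier β + 1 rules out characteristic roots; a summation factor converts it to a pure difference.


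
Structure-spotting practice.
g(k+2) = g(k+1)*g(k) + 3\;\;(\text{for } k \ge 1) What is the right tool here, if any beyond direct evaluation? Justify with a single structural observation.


Diagnosis: no special technique — no ansatz, no master substitution, no summation factor survives the nonlinearity here.


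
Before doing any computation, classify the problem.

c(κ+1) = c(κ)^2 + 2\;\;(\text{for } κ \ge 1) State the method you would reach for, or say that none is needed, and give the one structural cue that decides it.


Technique: no special technique — the new term depends nonlinearly on the old ones, which disqualifies every superposition-based technique.


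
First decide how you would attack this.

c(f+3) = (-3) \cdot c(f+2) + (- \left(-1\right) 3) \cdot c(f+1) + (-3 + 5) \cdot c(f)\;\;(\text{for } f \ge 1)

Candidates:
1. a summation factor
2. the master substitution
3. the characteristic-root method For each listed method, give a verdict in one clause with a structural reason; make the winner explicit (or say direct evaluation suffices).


Diagnosis: the characteristic-root method — fixed numeric weights on consecutive terms and no forcing term added: the root method in its home territory.
- a summation factor: the recurrence reaches back more than one step, outside the first-order family a summation factor normalizes.
- the master substitution — the recursion shifts the index rather than dividing it.
- the characteristic-root method — a fit — the right tool for this form.


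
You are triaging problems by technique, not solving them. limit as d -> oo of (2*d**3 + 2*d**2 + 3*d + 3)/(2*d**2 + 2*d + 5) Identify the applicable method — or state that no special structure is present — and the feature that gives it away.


Technique: dominant-term comparison — divide by the highest power of d present: lower-order terms vanish and the dominant ratio remains. As a single quotient, the ∞/∞ shape would yield to repeated differentiation as well — the growth comparison gets there in one look.


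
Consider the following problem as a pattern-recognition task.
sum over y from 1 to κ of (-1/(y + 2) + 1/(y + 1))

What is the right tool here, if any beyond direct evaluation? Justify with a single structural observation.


Method: telescoping — a difference of consecutive values of one function (1/(y + 1) at one index and the next) — telescoping by construction.


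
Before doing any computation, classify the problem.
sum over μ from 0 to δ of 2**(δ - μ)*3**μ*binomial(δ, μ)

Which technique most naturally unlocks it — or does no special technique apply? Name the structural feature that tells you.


Verdict: the binomial theorem — the summand is term μ of a binomial expansion in 3 and 2; the whole sum is a single power.


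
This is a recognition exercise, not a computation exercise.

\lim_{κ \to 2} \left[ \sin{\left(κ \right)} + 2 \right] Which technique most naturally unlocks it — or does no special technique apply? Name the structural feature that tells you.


Diagnosis: no special technique — the function is continuous at 2; evaluation is itself the limit, no machinery required.


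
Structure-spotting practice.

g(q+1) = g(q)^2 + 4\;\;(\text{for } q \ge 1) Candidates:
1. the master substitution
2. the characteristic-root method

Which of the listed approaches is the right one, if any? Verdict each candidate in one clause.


Method: no special technique — the recurrence is nonlinear in the sequence values; study it directly, no linear machinery applies.
- the master substitution — with no divided-index recursive call, reindexing by powers of a base buys nothing.
- the characteristic-root method — the recursion is nonlinear in the sequence values, so no linear-modes ansatz applies.


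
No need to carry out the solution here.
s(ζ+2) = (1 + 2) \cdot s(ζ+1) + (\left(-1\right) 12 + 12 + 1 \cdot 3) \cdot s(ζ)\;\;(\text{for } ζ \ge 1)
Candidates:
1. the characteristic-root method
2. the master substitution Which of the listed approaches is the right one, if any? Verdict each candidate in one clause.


Verdict: the characteristic-root method — fixed numeric weights on consecutive terms and no forcing term added: the root method in its home territory.
- the characteristic-root method — yes — fits the structure here.
- the master substitution — this is shift-type recursion, outside the divide-and-conquer template.


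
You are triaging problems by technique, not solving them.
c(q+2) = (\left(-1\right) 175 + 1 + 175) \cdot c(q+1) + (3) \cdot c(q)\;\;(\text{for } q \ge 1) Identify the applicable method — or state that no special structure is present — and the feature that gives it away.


Method: the characteristic-root method — because shifting q leaves the equation's coefficients unchanged, exponential trials reduce it to algebra.


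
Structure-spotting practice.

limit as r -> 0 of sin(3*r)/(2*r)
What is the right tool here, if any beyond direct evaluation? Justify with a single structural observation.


Diagnosis: l'Hôpital's rule (0/0) — the 0/0 form at 0 is the signature situation for l'Hôpital's rule. A local series expansion at the point resolves it as well; the rule is the packaged version of that step.


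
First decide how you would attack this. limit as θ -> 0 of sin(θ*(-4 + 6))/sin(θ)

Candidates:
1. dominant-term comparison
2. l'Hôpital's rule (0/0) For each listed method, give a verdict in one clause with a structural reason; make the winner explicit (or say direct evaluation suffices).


Method: l'Hôpital's rule (0/0) — numerator and denominator both vanish at 0 — a genuine 0/0 form, which is exactly when l'Hôpital applies. Expanding numerator and denominator to first order gives the same value — the rule automates exactly that.
- dominant-term comparison: no dominant power emerges to decide the limit by degree comparison.
- l'Hôpital's rule (0/0): applicable, and directly so.


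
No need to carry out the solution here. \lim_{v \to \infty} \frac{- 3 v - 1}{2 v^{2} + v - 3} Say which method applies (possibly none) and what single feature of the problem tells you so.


Best approach: dominant-term comparison — as v grows, only the highest-degree terms matter — compare leading terms and read the limit off. Viewed as a single quotient this is an ∞/∞ form — an at-infinity application of l'Hôpital's rule would also resolve it; comparing leading growth reads the answer without differentiating.


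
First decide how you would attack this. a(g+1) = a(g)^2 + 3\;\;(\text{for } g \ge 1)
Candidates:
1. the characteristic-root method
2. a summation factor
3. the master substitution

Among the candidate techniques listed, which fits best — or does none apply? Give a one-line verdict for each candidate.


Method: no special technique — the sequence value feeds back through itself nonlinearly — linear superposition fails, and every superposition-based closed form fails with it.
- the characteristic-root method: the recursion is nonlinear in the sequence values, so no linear-modes ansatz applies.
- a summation factor — the recursion is nonlinear — outside the first-order linear family a summation factor addresses.
- the master substitution: with no divided-index recursive call, reindexing by powers of a base buys nothing.


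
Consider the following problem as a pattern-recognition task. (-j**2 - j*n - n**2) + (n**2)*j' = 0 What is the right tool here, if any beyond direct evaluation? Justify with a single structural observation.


Best approach: the homogeneous substitution — solved for the derivative, the right side is unchanged under scaling n and j together — it depends only on the ratio j/n, so substitute a single ratio variable.


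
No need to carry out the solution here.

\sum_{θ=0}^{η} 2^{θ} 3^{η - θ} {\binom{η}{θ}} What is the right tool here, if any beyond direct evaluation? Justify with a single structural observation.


Verdict: the binomial theorem — {\binom{η}{θ}} weighting matched powers of 2 and 3 is the expanded form of (2 + 3)^η — fold it back up.


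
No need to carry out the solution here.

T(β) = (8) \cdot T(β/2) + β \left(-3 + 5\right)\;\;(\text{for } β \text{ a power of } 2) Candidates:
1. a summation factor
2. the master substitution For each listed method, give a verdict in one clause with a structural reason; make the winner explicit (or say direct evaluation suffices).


Verdict: the master substitution — treat m = log base 2 of β as the new clock: one recursion step advances m by one while β scales by 2.
- a summation factor — a divided-index call is outside the fixed-shift first-order family a summation factor normalizes.
- the master substitution — applies; the problem has the shape this method handles.


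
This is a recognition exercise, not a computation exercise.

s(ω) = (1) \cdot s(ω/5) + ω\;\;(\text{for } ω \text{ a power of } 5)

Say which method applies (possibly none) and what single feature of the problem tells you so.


Verdict: the master substitution — the argument contracts 5-fold per step: reindex ω exponentially and solve the linear recurrence in the new index.


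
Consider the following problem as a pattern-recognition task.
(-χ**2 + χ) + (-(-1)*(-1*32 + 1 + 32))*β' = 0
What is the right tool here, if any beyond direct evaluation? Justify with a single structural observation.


Technique: no special technique — the slope is a pure function of χ; integrate both sides and be done.


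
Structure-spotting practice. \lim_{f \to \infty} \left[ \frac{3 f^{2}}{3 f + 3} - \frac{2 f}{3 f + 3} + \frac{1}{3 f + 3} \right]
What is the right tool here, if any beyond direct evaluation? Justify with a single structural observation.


Diagnosis: dominant-term comparison — divide by the highest power of f present: lower-order terms vanish and the dominant ratio remains. Differentiating the expression as a single quotient would eventually settle it as well; matching dominant growth settles it immediately.


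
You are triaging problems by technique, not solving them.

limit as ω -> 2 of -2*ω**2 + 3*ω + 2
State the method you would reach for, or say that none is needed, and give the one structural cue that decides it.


Technique: no special technique — the expression is continuous at 2 — substitute and evaluate; no indeterminate form appears.


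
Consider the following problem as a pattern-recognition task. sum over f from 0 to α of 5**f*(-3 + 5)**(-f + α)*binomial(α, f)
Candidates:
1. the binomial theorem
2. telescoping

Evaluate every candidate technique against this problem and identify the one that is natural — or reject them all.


Best approach: the binomial theorem — binomial coefficients against complementary powers of 5 and (-3 + 5): recognize the binomial expansion and resum.
- the binomial theorem: applicable, and directly so.
- telescoping — the terms as presented offer no neighboring cancellation — a telescoping rewrite may exist, but the displayed structure does not hand one over.


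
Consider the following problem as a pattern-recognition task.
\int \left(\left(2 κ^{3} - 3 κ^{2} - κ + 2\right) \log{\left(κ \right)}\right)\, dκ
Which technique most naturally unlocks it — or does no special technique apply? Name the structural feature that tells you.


Verdict: integration by parts — take \log{\left(κ \right)} as the piece to differentiate: what remains is a power-rule integral in disguise.


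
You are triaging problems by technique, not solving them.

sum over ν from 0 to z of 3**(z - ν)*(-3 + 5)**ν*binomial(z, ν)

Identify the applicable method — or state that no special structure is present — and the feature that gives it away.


Verdict: the binomial theorem — the summand is term ν of a binomial expansion in (-3 + 5) and 3; the whole sum is a single power.


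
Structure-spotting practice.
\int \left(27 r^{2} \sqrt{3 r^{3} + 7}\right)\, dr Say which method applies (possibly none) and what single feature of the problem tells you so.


Diagnosis: u-substitution — differentiating the inner expression 3 r^{3} + 7 produces the factor 27 r^{2} up to a constant multiple, so substituting u = 3 r^{3} + 7 reduces everything to a one-variable integral in u.


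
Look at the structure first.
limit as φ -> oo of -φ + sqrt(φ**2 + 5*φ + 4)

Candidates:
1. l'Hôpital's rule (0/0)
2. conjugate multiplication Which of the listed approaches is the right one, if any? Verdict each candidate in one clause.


Technique: conjugate multiplication — turning the difference into a conjugate-rationalized ratio makes the limit readable.
- l'Hôpital's rule (0/0) — substitution produces ∞ − ∞ rather than a vanishing quotient; the rule needs a 0/0 ratio to act on.
- conjugate multiplication — a fit — the right tool for this form.


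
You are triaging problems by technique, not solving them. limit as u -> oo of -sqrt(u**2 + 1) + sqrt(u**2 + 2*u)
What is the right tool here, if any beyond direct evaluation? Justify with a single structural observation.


Diagnosis: conjugate multiplication — this difference gives up after one conjugate multiplication — the radical structure cancels against its conjugate.


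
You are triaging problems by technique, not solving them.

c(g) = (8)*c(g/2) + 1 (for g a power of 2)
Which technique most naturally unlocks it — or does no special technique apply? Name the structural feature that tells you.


Verdict: the master substitution — a divide-and-conquer shape: argument g/2, so change variables with g = 2^m and solve the linear version.


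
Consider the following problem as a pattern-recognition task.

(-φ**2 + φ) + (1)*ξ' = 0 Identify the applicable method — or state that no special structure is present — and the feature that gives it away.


Technique: no special technique — with ξ absent the equation is not coupled at all: direct integration in φ.


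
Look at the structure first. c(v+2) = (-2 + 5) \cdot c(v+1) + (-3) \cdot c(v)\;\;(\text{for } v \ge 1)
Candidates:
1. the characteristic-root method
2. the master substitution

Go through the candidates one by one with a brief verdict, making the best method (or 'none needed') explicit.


Technique: the characteristic-root method — this is the constant-coefficient homogeneous case — the whole solution in v reduces to a polynomial's roots.
- the characteristic-root method — yes, a natural case for it.
- the master substitution — this is shift-type recursion, outside the divide-and-conquer template.


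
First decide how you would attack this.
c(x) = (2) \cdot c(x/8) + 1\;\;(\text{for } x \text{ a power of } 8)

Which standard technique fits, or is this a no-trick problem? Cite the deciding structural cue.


Best approach: the master substitution — treat m = log base 8 of x as the new clock: one recursion step advances m by one while x scales by 8.


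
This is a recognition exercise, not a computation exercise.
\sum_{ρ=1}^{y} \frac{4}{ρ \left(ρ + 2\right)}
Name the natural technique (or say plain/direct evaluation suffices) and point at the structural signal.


Method: telescoping — the summand \frac{4}{ρ \left(ρ + 2\right)} decomposes into fractions whose poles differ by an integer shift — the series collapses.


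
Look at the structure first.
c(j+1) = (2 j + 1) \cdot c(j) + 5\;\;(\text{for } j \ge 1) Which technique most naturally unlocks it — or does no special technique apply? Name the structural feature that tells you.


Method: a summation factor — rescale the sequence by the product of the weights 2 j + 1 so far — the recurrence collapses to a plain running sum.


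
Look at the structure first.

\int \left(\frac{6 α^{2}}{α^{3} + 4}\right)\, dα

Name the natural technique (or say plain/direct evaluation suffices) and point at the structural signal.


Diagnosis: u-substitution — everything non-trivial happens through the inner expression α^{3} + 4, and its derivative accounts for the remaining factor up to a constant, so set u = α^{3} + 4.


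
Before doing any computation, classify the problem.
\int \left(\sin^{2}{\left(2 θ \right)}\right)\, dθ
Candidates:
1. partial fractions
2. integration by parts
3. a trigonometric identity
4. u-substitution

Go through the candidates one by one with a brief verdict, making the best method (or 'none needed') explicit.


Best approach: a trigonometric identity — \sin^{2}{\left(2 θ \right)} calls for power reduction: rewrite via double angles before any antiderivative is attempted.
- partial fractions: there is no rational-function structure to decompose.
- integration by parts: not the natural route: no polynomial-kernel product appears — a recursive parts reduction of the trigonometric product exists, but the identity rewrite is direct.
- a trigonometric identity: yes — fits the structure here.
- u-substitution — no subexpression of the integrand pairs with its own derivative as a factor — individual terms may offer their own substitutions, but any change of variable covering the whole integral would have to be constructed from outside the expression.


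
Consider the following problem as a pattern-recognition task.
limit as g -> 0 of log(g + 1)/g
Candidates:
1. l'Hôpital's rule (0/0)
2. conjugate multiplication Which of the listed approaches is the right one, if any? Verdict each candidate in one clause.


Best approach: l'Hôpital's rule (0/0) — the 0/0 form at 0 is the signature situation for l'Hôpital's rule. A first-order expansion at the point is an equally standard path; the rule packages it.
- l'Hôpital's rule (0/0): a fit — the right tool for this form.
- conjugate multiplication: there is no infinity-minus-infinity radical difference to rationalize.


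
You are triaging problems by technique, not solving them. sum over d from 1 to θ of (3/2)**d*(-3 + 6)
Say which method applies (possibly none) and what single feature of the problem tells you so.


Method: the geometric series formula — each term is 3/2 times the previous one, so the geometric-series formula applies directly.


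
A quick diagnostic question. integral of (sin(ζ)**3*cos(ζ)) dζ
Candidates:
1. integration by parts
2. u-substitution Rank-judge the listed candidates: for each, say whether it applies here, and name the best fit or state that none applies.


Best approach: u-substitution — set u = sin(ζ): a constant multiple of its derivative, namely cos(ζ), is present as a factor once the integrand is collected, so the du is sitting there waiting.
- integration by parts: there is no nonconstant-polynomial-times-kernel split with an exp, sine, cosine (degree-1 argument), or logarithm partner.
- u-substitution: a fit — the right tool for this form.


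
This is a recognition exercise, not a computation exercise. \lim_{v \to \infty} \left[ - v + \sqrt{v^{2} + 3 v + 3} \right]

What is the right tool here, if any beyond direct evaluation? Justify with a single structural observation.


Best approach: conjugate multiplication — neither \sqrt{v^{2} + 3 v + 3} nor v converges alone, so rewrite their difference as a conjugate-rationalized quotient first.


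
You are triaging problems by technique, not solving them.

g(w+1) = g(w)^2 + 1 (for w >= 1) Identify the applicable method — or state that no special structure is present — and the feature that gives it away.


Technique: no special technique — the new term depends nonlinearly on the old ones, which disqualifies every superposition-based technique.


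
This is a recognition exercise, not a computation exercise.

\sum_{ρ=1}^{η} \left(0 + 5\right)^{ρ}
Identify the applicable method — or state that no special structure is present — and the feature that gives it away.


Diagnosis: the geometric series formula — term-over-term division gives 5 every time — index-free ratio, geometric sum formula applies.


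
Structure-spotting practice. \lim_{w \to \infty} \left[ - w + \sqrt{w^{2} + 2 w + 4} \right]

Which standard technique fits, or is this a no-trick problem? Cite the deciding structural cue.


Technique: conjugate multiplication — two divergent pieces with a minus sign between them and a radical in the mix: rationalize \sqrt{w^{2} + 2 w + 4} - w before any limit law applies.


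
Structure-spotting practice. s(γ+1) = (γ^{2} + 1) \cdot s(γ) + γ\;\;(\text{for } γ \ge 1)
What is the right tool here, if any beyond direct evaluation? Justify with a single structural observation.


Verdict: a summation factor — rescale the sequence by the product of the weights γ^{2} + 1 so far — the recurrence collapses to a plain running sum.


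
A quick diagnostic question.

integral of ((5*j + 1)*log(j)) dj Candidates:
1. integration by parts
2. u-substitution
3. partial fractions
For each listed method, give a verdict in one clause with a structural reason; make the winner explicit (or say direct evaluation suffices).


Method: integration by parts — the logarithm log(j) has no power-rule antiderivative to read off directly, but its derivative is algebraic — so differentiate log(j) and integrate the polynomial factor 5*j + 1.
- integration by parts: a fit — the right tool for this form.
- u-substitution: no subexpression of the integrand serves as a whole-integral substitution inner — individual terms may offer their own, but none carries its derivative as a factor of the full integrand; a working change of variable would have to be constructed from outside the expression.
- partial fractions — there is no rational-function structure to decompose.


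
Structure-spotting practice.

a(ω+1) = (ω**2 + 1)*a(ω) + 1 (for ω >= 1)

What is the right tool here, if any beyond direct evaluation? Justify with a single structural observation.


Verdict: a summation factor — it is first-order linear but the coefficient ω**2 + 1 depends on the index, so multiply through by a summation factor to telescope it.


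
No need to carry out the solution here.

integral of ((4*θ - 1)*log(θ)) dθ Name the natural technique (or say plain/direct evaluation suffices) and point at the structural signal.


Technique: integration by parts — choose u = log(θ): one derivative turns the logarithm algebraic, and the remaining factor 4*θ - 1 integrates term by term under the power rule.


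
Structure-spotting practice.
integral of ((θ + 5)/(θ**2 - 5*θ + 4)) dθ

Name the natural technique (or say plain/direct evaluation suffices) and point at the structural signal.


Verdict: partial fractions — break θ**2 - 5*θ + 4 into its roots and the integral splits into logarithm-sized bites.


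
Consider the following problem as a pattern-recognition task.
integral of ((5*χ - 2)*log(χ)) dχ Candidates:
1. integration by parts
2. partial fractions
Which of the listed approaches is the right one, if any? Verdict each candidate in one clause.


Method: integration by parts — the logarithm log(χ) wants to be differentiated, not integrated; parts makes that legal.
- integration by parts: yes, a natural case for it.
- partial fractions: the expression is not a ratio of polynomials that decomposes further.


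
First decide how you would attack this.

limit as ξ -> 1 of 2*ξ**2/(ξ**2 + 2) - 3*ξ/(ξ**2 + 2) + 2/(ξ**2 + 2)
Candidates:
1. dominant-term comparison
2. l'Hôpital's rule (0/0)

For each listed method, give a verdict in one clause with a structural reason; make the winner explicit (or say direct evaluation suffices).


Verdict: no special technique — the function is continuous at 1; evaluation is itself the limit, no machinery required.
- dominant-term comparison: no dominant-degree comparison decides it.
- l'Hôpital's rule (0/0): evaluation at the point is determinate, so the rule has nothing to repair.


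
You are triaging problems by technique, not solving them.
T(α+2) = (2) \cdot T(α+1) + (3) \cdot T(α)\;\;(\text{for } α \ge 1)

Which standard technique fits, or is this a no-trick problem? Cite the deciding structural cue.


Diagnosis: the characteristic-root method — linear, homogeneous, constant coefficients: solutions of the form r^α exist — find the roots of the characteristic polynomial.


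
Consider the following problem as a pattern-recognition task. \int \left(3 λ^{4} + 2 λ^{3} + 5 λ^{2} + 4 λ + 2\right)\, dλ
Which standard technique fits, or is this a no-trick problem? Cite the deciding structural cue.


Diagnosis: no special technique — a term-by-term power-rule job in λ; no substitution or rearrangement earns its keep here.


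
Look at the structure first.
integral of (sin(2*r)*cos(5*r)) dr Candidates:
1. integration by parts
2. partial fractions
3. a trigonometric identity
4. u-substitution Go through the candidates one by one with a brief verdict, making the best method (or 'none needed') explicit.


Verdict: a trigonometric identity — sin(2*r)*cos(5*r) is a beat pattern — rewrite the product as a sum of single-frequency waves before integrating.
- integration by parts — not the natural route: no polynomial-kernel product appears — a recursive parts reduction of the trigonometric product exists, but the identity rewrite is direct.
- partial fractions — there is no rational-function structure to decompose.
- a trigonometric identity: yes, a natural case for it.
- u-substitution — no subexpression of the integrand serves as a whole-integral substitution inner — individual terms may offer their own, but none carries its derivative as a factor of the full integrand; a working change of variable would have to be constructed from outside the expression.


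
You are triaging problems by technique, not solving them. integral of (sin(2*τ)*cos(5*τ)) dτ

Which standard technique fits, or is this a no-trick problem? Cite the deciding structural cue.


Method: a trigonometric identity — sin(2*τ)*cos(5*τ) mixes two frequencies; the product-to-sum identity splits it into single-frequency sinusoids.


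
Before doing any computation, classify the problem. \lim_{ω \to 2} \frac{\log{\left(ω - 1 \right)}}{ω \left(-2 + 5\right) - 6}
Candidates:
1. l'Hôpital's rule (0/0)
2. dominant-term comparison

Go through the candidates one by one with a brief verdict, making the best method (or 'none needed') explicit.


Technique: l'Hôpital's rule (0/0) — the 0/0 form at 2 is the signature situation for l'Hôpital's rule. A first-order expansion at the point is an equally standard path; the rule packages it.
- l'Hôpital's rule (0/0) — a fit — the right tool for this form.
- dominant-term comparison — this is not a rational comparison of growth rates at infinity.
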